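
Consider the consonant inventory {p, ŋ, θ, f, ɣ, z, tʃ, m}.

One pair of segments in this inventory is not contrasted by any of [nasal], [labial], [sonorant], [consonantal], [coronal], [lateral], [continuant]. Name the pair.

z, θ

/z/ (voiced alveolar fricative) and /θ/ (voiceless dental fricative) are both [−nasal], [−labial], [−sonorant], [+consonantal], [+coronal], [−lateral], [+continuant], so none of the listed features separates them. (They do differ in [voice], [strident] and [distributed], which are not among the given features.) Every other pair in the inventory differs on at least one listed feature.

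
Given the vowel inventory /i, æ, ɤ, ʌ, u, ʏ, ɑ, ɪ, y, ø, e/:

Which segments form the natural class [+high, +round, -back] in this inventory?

Checking each segment against [+high], [+round], [-back]: /ʏ/ (high front rounded lax vowel), /y/ (high front rounded tense vowel) satisfy every feature; every other segment in the inventory fails at least one.

ʏ, y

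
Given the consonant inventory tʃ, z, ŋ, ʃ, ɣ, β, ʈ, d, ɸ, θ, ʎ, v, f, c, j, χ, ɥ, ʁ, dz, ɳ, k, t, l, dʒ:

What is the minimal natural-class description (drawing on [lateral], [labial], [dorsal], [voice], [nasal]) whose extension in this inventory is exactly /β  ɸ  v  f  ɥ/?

/β, ɸ, v, f, ɥ/ are exactly the [+labial] segments in the inventory, so a single feature suffices.

[+labial]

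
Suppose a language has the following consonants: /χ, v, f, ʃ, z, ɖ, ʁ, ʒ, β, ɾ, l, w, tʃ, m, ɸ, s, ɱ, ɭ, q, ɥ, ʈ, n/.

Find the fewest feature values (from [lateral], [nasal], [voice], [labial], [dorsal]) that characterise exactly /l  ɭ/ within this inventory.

Every target segment is [+lateral] and no other inventory member is, so one feature is enough.

[+lateral]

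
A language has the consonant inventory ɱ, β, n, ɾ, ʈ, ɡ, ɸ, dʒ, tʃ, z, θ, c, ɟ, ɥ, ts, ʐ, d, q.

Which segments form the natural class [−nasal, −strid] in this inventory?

β, ɾ, ʈ, ɡ, ɸ, θ, c, ɟ, ɥ, d, q

Checking each segment against [−nasal], [−strident]: /β/ (voiced bilabial fricative), /ɾ/ (alveolar tap), /ʈ/ (voiceless retroflex stop), /ɡ/ (voiced velar stop), /ɸ/ (voiceless bilabial fricative), /θ/ (voiceless dental fricative), among others, satisfy every feature; every other segment in the inventory fails at least one.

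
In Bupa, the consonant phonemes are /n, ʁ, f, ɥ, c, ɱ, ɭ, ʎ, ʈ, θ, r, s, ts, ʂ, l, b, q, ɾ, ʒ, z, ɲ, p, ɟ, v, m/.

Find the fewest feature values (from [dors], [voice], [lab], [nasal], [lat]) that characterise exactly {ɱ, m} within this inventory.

[+nasal, +lab]

Every target segment is [+nasal], [+labial]; each remaining inventory member fails at least one of these. Each conjunct is needed — [+labial] alone would also admit /f, ɥ, b, p, …/; [+nasal] alone would also admit /n, ɲ/ — and no other single listed feature has exactly this extension, so two is the minimum.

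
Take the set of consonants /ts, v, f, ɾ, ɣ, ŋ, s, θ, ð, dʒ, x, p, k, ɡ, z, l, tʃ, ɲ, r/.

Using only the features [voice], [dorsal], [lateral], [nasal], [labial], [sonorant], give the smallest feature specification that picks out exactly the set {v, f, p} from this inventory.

The target set is precisely the extension of [+labial] in this inventory.

[+labial]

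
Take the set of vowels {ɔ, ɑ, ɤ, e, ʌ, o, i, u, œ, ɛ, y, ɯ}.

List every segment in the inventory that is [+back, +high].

u, ɯ

Checking each segment against [+back], [+high]: /u/ (high back rounded tense vowel), /ɯ/ (high back unrounded vowel) satisfy every feature; every other segment in the inventory fails at least one.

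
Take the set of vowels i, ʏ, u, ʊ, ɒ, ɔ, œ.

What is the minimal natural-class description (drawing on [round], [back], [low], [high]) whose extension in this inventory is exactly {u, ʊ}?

/u, ʊ/ are all [+high], [+back], and no other segment in the inventory matches both values. Dropping any one of them over-generates: [+back] alone would also admit /ɒ, ɔ/; [+high] alone would also admit /i, ʏ/. No other single listed feature picks out exactly this set either, so fewer than two features will not do.

[+high, +back]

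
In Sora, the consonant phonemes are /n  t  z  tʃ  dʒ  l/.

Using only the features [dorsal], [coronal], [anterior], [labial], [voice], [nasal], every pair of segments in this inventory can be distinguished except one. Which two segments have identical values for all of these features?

/z/ (voiced alveolar fricative) and /l/ (alveolar lateral approximant) are both [-dorsal], [+coronal], [+anterior], [-labial], [+voice], [-nasal], so none of the listed features separates them. (They do differ in [sonorant], [lateral] and [strident], which are not among the given features.) Every other pair in the inventory differs on at least one listed feature.

z, l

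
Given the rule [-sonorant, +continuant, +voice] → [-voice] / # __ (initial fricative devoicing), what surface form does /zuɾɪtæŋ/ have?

[suɾɪtæŋ]

The only segment in the rule's environment that also matches [-sonorant, +continuant, +voice] is /z/. Applying [-voice] turns the voiced alveolar fricative into /s/ (voiceless alveolar fricative), giving [suɾɪtæŋ].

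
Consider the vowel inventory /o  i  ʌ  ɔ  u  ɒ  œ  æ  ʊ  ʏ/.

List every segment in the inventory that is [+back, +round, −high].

Checking each segment against [+back], [+round], [−high]: /o/ (mid back rounded tense vowel), /ɔ/ (mid back rounded lax vowel), /ɒ/ (low back rounded vowel) satisfy every feature; every other segment in the inventory fails at least one.

o, ɔ, ɒ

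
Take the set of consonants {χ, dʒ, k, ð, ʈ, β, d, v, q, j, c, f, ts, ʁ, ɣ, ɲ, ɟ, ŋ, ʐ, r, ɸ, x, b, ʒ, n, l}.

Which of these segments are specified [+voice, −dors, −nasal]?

dʒ, ð, β, d, v, ʐ, r, b, ʒ, l

Eliminate segments failing any feature: /χ, k, ʈ, q, c, f, ts, ɸ, x/ are [−voice]; /j, ʁ, ɣ, ɲ, ɟ, ŋ/ are [+dorsal]; /n/ is [+nasal]. The remaining /dʒ, ð, β, d, v, ʐ, r, b, ʒ, l/ satisfy [+voice], [−dorsal], [−nasal].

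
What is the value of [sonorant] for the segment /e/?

As the mid front unrounded tense vowel, /e/ is [+sonorant].

[+sonorant]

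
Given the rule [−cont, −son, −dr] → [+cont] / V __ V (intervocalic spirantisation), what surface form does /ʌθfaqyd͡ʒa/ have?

[ʌθfaχyd͡ʒa]

Only /q/ occurs between two vowels (/a/ __ /y/) and matches the structural description. It is a voiceless uvular stop, so [−cont, −son, −dr] holds; changing it to [+continuant] with all other features held fixed yields /χ/ (voiceless uvular fricative). No other segment meets both the structural description and the environment, so the output is [ʌθfaχyd͡ʒa].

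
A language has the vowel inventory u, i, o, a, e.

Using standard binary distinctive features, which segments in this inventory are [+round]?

The [+round] segments here are /u, o/; the remaining /i, a, e/ are [−round].

u, o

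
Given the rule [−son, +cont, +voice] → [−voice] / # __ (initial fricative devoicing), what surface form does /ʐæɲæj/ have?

The only segment in the rule's environment that also matches [−son, +cont, +voice] is /ʐ/. Applying [−voice] turns the voiced retroflex fricative into /ʂ/ (voiceless retroflex fricative), giving [ʂæɲæj].

[ʂæɲæj]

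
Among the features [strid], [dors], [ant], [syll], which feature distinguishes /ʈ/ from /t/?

[anterior]

/ʈ/ is the voiceless retroflex stop and /t/ is the voiceless alveolar stop. Both are [-strident], [-dorsal], [-syllabic]. /ʈ/ is [-anterior] while /t/ is [+anterior], so the distinguishing feature is [anterior].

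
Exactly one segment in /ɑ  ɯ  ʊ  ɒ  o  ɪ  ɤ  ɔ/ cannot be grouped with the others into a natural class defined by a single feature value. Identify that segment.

The remaining segments after removing /ɪ/ share [+back]; /ɪ/ (high front unrounded lax vowel) is [−back]. For every other candidate removal, the leftover set fails to share any single feature value that the removed segment lacks.

ɪ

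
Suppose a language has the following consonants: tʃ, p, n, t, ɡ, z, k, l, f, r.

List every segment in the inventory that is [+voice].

The feature [voice] marks segments produced with vocal-fold vibration. In this inventory /n, ɡ, z, l, r/ have that property, so they are [+voice]; /tʃ, p, t, k, f/ are [−voice].

n, ɡ, z, l, r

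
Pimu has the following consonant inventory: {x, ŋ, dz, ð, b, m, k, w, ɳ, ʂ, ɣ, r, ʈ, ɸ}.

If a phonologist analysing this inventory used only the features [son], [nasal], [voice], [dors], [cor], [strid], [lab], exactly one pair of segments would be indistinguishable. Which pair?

x, k

/x/ (voiceless velar fricative) and /k/ (voiceless velar stop) are both [−sonorant], [−nasal], [−voice], [+dorsal], [−coronal], [−strident], [−labial], so none of the listed features separates them. (They do differ in [continuant], which is not among the given features.) Every other pair in the inventory differs on at least one listed feature.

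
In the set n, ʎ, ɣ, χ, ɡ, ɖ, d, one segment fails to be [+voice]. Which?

χ

/χ/ is the voiceless uvular fricative, which is [−voice]; the rest — /n, ɡ, d, ɖ, ʎ, ɣ/ — are [+voice].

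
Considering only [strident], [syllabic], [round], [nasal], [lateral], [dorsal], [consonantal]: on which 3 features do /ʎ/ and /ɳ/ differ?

[nasal], [lateral], [dorsal]

/ʎ/ is the palatal lateral approximant and /ɳ/ is the retroflex nasal. Both are [−strident], [−syllabic], [−round], [+consonantal]. /ʎ/ is [−nasal] while /ɳ/ is [+nasal]; /ʎ/ is [+lateral] while /ɳ/ is [−lateral]; /ʎ/ is [+dorsal] while /ɳ/ is [−dorsal], so the distinguishing features are [nasal], [lateral], [dorsal].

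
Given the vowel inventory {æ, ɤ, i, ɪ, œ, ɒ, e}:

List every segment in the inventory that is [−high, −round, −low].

Among the inventory, the [−high] segments are /æ, ɤ, œ, ɒ, e/.
Of those, [−round] gives /æ, ɤ, e/.
Then [−low] leaves /ɤ, e/.

ɤ, e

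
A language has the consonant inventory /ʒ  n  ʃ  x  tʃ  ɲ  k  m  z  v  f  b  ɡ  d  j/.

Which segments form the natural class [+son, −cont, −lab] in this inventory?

n, ɲ

Checking each segment against [+sonorant], [−continuant], [−labial]: /n/ (alveolar nasal), /ɲ/ (palatal nasal) satisfy every feature; every other segment in the inventory fails at least one.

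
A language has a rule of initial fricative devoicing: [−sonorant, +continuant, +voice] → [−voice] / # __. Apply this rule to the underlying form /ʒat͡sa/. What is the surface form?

[ʃat͡sa]

Only the initial segment /ʒ/ is both word-initial and matches the structural description. It is a voiced postalveolar fricative, so [−sonorant, +continuant, +voice] holds; changing it to [−voice] with all other features held fixed yields /ʃ/ (voiceless postalveolar fricative). No other segment meets both the structural description and the environment, so the output is [ʃat͡sa].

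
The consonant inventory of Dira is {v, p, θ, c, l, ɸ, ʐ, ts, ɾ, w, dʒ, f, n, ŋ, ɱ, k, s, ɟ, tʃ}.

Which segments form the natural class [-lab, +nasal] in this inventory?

Checking each segment against [-labial], [+nasal]: /n/ (alveolar nasal), /ŋ/ (velar nasal) satisfy every feature; every other segment in the inventory fails at least one.

n, ŋ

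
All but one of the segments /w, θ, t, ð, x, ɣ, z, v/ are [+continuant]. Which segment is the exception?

t

/t/ is the voiceless alveolar stop, which is [-continuant]; the rest — /v, ð, w, x, θ, z, ɣ/ — are [+continuant].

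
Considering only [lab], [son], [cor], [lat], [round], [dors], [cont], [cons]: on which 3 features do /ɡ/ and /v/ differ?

/ɡ/ is the voiced velar stop and /v/ is the voiced labiodental fricative. Both are [-sonorant], [-coronal], [-lateral], [-round], [+consonantal]. /ɡ/ is [-continuant] while /v/ is [+continuant]; /ɡ/ is [-labial] while /v/ is [+labial]; /ɡ/ is [+dorsal] while /v/ is [-dorsal], so the distinguishing features are [continuant], [labial], [dorsal].

[continuant], [labial], [dorsal]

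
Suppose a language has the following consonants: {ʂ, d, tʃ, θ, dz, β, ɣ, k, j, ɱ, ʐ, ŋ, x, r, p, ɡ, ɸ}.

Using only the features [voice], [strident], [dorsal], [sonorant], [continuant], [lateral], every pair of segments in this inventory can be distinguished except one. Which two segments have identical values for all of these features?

θ, ɸ

/θ/ (voiceless dental fricative) and /ɸ/ (voiceless bilabial fricative) are both [−voice], [−strident], [−dorsal], [−sonorant], [+continuant], [−lateral], so none of the listed features separates them. (They do differ in [labial] and [coronal], which are not among the given features.) Every other pair in the inventory differs on at least one listed feature.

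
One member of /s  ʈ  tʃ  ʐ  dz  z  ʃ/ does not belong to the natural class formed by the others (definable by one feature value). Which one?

/ʃ, s, z, ʐ, tʃ, dz/ are all [+strident], but /ʈ/ (voiceless retroflex stop) is [−strident]. No other single segment can be removed to leave a set sharing one feature value that the removed segment lacks, so /ʈ/ is the odd one out.

ʈ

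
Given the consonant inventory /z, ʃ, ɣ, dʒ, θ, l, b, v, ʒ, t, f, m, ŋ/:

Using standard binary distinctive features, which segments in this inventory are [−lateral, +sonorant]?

m, ŋ

Checking each segment against [−lateral], [+sonorant]: /m/ (bilabial nasal), /ŋ/ (velar nasal) satisfy every feature; every other segment in the inventory fails at least one.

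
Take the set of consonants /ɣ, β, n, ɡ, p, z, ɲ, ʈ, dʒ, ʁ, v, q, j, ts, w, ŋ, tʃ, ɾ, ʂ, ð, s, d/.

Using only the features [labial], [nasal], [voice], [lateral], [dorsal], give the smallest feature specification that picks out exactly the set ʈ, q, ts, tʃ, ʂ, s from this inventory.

The class [−voice], [−labial] has exactly /ʈ, q, ts, tʃ, ʂ, s/ as its extension in this inventory. No smaller conjunction from the listed features achieves this: [−labial] alone would also admit /ɣ, n, ɡ, z, …/; [−voice] alone would also admit /p/; and checking the remaining single features turns up none with this extension.

[−voice, −labial]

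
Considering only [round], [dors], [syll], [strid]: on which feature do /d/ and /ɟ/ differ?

[dorsal]

The two segments share [−round], [−syllabic], [−strident]. The only feature from the list on which they differ: /d/ is [−dorsal] while /ɟ/ is [+dorsal].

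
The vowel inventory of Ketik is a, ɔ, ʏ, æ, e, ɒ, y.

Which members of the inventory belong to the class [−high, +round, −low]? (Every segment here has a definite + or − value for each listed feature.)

ɔ

Eliminate segments failing any feature: /a, æ, e/ are [−round]; /ʏ, y/ are [+high]; /ɒ/ is [+low]. The remaining /ɔ/ satisfy [−high], [+round], [−low].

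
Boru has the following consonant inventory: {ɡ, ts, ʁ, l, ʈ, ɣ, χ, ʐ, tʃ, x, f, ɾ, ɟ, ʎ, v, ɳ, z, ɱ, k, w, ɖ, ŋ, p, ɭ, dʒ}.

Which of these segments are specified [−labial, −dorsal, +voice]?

l, ʐ, ɾ, ɳ, z, ɖ, ɭ, dʒ

Eliminate segments failing any feature: /ɡ, ʁ, ɣ, χ, x, ɟ, ʎ, k, ŋ/ are [+dorsal]; /ts, ʈ, tʃ/ are [−voice]; /f, v, ɱ, w, p/ are [+labial]. The remaining /l, ʐ, ɾ, ɳ, z, ɖ, ɭ, dʒ/ satisfy [−labial], [−dorsal], [+voice].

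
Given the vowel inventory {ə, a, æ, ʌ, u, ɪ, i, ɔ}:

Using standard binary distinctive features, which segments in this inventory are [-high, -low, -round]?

ə, ʌ

Eliminate segments failing any feature: /a, æ/ are [+low]; /u, ɪ, i/ are [+high]; /ɔ/ is [+round]. The remaining /ə, ʌ/ satisfy [-high], [-low], [-round].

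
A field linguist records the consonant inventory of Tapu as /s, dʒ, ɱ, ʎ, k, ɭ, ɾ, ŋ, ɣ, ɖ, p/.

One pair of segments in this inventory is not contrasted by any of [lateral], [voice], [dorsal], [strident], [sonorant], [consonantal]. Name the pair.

On the given features, /ɱ/ and /ɾ/ have an identical profile: [−lateral], [+voice], [−dorsal], [−strident], [+sonorant], [+consonantal]. No other two segments in the inventory coincide on all 6 features. (They do differ in [nasal], [labial] and [coronal], which are not among the given features.)

ɱ, ɾ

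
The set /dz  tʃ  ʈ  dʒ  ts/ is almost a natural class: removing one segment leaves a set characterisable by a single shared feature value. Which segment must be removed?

ʈ

/ts, dʒ, dz, tʃ/ are all [+delayed release], but /ʈ/ (voiceless retroflex stop) is [−delayed release]. No other single segment can be removed to leave a set sharing one feature value that the removed segment lacks, so /ʈ/ is the odd one out.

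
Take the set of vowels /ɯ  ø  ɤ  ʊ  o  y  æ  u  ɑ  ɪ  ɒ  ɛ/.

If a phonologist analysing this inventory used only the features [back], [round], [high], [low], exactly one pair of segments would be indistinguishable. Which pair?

u, ʊ

On the given features, /u/ and /ʊ/ have an identical profile: [+back], [+round], [+high], [−low]. No other two segments in the inventory coincide on all 4 features. (They do differ in [tense], which is not among the given features.)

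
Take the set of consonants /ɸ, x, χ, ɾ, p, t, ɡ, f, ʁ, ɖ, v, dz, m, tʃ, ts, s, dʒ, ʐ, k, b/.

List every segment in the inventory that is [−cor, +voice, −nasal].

Checking each segment against [−coronal], [+voice], [−nasal]: /ɡ/ (voiced velar stop), /ʁ/ (voiced uvular fricative), /v/ (voiced labiodental fricative), /b/ (voiced bilabial stop) satisfy every feature; every other segment in the inventory fails at least one.

ɡ, ʁ, v, b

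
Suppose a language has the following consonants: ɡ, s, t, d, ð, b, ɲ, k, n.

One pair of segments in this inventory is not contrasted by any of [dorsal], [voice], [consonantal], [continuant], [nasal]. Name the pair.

b, d

/b/ (voiced bilabial stop) and /d/ (voiced alveolar stop) are both [-dorsal], [+voice], [+consonantal], [-continuant], [-nasal], so none of the listed features separates them. (They do differ in [labial] and [coronal], which are not among the given features.) Every other pair in the inventory differs on at least one listed feature.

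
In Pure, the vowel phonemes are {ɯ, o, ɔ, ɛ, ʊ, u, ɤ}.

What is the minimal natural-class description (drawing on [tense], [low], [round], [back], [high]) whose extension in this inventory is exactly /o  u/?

[+round, +tense]

/o, u/ are all [+round], [+tense], and no other segment in the inventory matches both values. Dropping any one of them over-generates: [+tense] alone would also admit /ɯ, ɤ/; [+round] alone would also admit /ɔ, ʊ/. No other single listed feature picks out exactly this set either, so fewer than two features will not do.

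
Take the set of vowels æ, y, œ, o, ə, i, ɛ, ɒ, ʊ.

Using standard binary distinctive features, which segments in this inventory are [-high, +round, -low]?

œ, o

Eliminate segments failing any feature: /æ, ə, ɛ/ are [-round]; /y, i, ʊ/ are [+high]; /ɒ/ is [+low]. The remaining /œ, o/ satisfy [-high], [+round], [-low].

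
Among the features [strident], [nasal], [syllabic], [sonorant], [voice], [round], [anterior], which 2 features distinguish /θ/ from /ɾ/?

[sonorant], [voice]

/θ/ is the voiceless dental fricative and /ɾ/ is the alveolar tap. Both are [-strident], [-nasal], [-syllabic], [-round], [+anterior]. /θ/ is [-sonorant] while /ɾ/ is [+sonorant]; /θ/ is [-voice] while /ɾ/ is [+voice], so the distinguishing features are [sonorant], [voice].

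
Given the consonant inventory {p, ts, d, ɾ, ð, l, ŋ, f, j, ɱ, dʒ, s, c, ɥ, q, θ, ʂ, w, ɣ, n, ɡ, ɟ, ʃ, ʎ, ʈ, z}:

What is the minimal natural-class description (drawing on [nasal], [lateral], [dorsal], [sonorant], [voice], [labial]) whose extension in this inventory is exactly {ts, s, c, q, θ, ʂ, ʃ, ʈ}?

[-voice, -labial]

The class [-voice], [-labial] has exactly /ts, s, c, q, θ, ʂ, ʃ, ʈ/ as its extension in this inventory. No smaller conjunction from the listed features achieves this: [-labial] alone would also admit /d, ɾ, ð, l, …/; [-voice] alone would also admit /p, f/; and checking the remaining single features turns up none with this extension.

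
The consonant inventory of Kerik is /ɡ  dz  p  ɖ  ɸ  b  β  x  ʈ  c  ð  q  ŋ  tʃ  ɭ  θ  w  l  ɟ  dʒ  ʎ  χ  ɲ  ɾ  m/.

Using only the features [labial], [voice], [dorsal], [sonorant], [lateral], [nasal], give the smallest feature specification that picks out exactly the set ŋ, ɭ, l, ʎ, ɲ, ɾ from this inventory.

Every target segment is [+sonorant], [−labial]; each remaining inventory member fails at least one of these. Each conjunct is needed — [−labial] alone would also admit /ɡ, dz, ɖ, x, …/; [+sonorant] alone would also admit /w, m/ — and no other single listed feature has exactly this extension, so two is the minimum.

[+sonorant, −labial]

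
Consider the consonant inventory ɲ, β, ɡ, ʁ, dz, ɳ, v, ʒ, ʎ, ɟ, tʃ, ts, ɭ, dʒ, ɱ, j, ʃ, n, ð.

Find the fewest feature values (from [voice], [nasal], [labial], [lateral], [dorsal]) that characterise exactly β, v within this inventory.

[-nasal, +labial]

Every target segment is [-nasal], [+labial]; each remaining inventory member fails at least one of these. Each conjunct is needed — [+labial] alone would also admit /ɱ/; [-nasal] alone would also admit /ɡ, ʁ, dz, ʒ, …/ — and no other single listed feature has exactly this extension, so two is the minimum.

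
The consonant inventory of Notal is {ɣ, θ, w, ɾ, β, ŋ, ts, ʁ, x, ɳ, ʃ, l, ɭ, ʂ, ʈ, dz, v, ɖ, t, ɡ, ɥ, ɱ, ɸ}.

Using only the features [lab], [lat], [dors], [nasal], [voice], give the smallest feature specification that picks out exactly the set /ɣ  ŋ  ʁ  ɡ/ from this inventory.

The class [+voice], [-labial], [+dorsal] has exactly /ɣ, ŋ, ʁ, ɡ/ as its extension in this inventory. No smaller conjunction from the listed features achieves this: [-labial, +dorsal] alone would also admit /x/; [+voice, +dorsal] alone would also admit /w, ɥ/; [+voice, -labial] alone would also admit /ɾ, ɳ, l, ɭ, …/; and checking the remaining two-feature bundles turns up none with this extension.

[+voice, -lab, +dors]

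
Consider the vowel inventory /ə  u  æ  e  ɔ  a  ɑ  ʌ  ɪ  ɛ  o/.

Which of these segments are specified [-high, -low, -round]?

Checking each segment against [-high], [-low], [-round]: /ə/ (mid central vowel (schwa)), /e/ (mid front unrounded tense vowel), /ʌ/ (mid back unrounded lax vowel), /ɛ/ (mid front unrounded lax vowel) satisfy every feature; every other segment in the inventory fails at least one.

ə, e, ʌ, ɛ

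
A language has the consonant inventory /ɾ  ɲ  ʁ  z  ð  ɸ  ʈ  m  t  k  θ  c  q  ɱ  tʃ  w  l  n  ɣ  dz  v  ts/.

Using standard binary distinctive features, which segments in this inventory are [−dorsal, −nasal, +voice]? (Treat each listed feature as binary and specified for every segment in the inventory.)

Eliminate segments failing any feature: /ɲ, ʁ, k, c, q, w, ɣ/ are [+dorsal]; /ɸ, ʈ, t, θ, tʃ, ts/ are [−voice]; /m, ɱ, n/ are [+nasal]. The remaining /ɾ, z, ð, l, dz, v/ satisfy [−dorsal], [−nasal], [+voice].

ɾ, z, ð, l, dz, v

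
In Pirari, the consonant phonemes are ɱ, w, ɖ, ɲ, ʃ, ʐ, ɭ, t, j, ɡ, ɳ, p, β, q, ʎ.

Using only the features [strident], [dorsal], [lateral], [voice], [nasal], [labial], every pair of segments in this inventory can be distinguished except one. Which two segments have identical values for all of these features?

ɡ, j

/ɡ/ (voiced velar stop) and /j/ (palatal glide) are both [-strident], [+dorsal], [-lateral], [+voice], [-nasal], [-labial], so none of the listed features separates them. (They do differ in [sonorant], [continuant] and [back], which are not among the given features.) Every other pair in the inventory differs on at least one listed feature.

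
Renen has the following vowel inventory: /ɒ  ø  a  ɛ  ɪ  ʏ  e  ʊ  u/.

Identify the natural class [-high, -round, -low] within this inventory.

Checking each segment against [-high], [-round], [-low]: /ɛ/ (mid front unrounded lax vowel), /e/ (mid front unrounded tense vowel) satisfy every feature; every other segment in the inventory fails at least one.

ɛ, e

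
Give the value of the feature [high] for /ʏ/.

[+high]

/ʏ/ is the high front rounded lax vowel. The feature [high] marks segments produced with the tongue body raised; /ʏ/ has this property, so it is [+high].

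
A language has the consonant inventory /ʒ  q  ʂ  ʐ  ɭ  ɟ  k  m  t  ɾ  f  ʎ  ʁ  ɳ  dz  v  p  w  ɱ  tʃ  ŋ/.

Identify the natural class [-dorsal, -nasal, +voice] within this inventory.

Eliminate segments failing any feature: /q, ɟ, k, ʎ, ʁ, w, ŋ/ are [+dorsal]; /ʂ, t, f, p, tʃ/ are [-voice]; /m, ɳ, ɱ/ are [+nasal]. The remaining /ʒ, ʐ, ɭ, ɾ, dz, v/ satisfy [-dorsal], [-nasal], [+voice].

ʒ, ʐ, ɭ, ɾ, dz, v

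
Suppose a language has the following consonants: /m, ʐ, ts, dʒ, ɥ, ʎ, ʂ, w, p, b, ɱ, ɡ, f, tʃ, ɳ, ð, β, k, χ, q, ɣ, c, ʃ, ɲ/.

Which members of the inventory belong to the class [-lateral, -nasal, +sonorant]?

ɥ, w

Checking each segment against [-lateral], [-nasal], [+sonorant]: /ɥ/ (labial-palatal glide), /w/ (labial-velar glide) satisfy every feature; every other segment in the inventory fails at least one.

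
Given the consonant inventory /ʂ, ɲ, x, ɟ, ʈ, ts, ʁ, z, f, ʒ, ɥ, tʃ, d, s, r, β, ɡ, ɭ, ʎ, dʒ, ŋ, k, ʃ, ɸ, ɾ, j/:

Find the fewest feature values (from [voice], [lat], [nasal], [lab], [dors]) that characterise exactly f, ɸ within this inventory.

The class [−voice], [+labial] has exactly /f, ɸ/ as its extension in this inventory. No smaller conjunction from the listed features achieves this: [+labial] alone would also admit /ɥ, β/; [−voice] alone would also admit /ʂ, x, ʈ, ts, …/; and checking the remaining single features turns up none with this extension.

[−voice, +lab]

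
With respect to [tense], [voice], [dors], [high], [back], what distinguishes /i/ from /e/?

[high]

The two segments share [+tense], [+voice], [+dorsal], [-back]. The only feature from the list on which they differ: /i/ is [+high] while /e/ is [-high].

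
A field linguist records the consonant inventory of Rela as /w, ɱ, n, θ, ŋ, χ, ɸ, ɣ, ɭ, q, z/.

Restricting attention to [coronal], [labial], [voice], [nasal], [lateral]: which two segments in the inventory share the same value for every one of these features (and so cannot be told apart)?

On the given features, /q/ and /χ/ have an identical profile: [−coronal], [−labial], [−voice], [−nasal], [−lateral]. No other two segments in the inventory coincide on all 5 features. (They do differ in [continuant], which is not among the given features.)

q, χ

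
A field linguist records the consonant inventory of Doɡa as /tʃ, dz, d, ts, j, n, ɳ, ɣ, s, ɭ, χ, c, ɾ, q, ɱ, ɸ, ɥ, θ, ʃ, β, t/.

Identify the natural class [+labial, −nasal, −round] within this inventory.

ɸ, β

First, the [+labial] segments are /ɱ, ɸ, ɥ, β/.
Intersecting with [−nasal] gives /ɸ, ɥ, β/.
Then [−round] leaves /ɸ, β/.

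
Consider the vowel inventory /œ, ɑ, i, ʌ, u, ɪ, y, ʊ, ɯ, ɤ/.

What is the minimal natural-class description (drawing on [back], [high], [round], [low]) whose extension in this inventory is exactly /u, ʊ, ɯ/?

/u, ʊ, ɯ/ are all [+high], [+back], and no other segment in the inventory matches both values. Dropping any one of them over-generates: [+back] alone would also admit /ɑ, ʌ, ɤ/; [+high] alone would also admit /i, ɪ, y/. No other single listed feature picks out exactly this set either, so fewer than two features will not do.

[+high, +back]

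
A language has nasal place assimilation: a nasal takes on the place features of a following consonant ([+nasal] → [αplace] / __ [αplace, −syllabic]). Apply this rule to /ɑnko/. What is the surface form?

The only nasal preceding a consonant is /n/ before /k/. /k/ is [+dorsal], so /n/ → /ŋ/, giving [ɑŋko].

[ɑŋko]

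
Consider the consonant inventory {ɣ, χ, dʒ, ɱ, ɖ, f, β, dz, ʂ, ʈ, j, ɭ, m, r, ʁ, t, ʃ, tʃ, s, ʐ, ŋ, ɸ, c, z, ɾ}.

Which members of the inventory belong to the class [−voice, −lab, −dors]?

Checking each segment against [−voice], [−labial], [−dorsal]: /ʂ/ (voiceless retroflex fricative), /ʈ/ (voiceless retroflex stop), /t/ (voiceless alveolar stop), /ʃ/ (voiceless postalveolar fricative), /tʃ/ (voiceless postalveolar affricate), /s/ (voiceless alveolar fricative) satisfy every feature; every other segment in the inventory fails at least one.

ʂ, ʈ, t, ʃ, tʃ, s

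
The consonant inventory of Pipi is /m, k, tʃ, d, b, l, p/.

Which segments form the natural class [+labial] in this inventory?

The feature [labial] marks segments articulated with one or both lips. In this inventory /m, b, p/ have that property, so they are [+labial]; /k, tʃ, d, l/ are [-labial].

m, b, p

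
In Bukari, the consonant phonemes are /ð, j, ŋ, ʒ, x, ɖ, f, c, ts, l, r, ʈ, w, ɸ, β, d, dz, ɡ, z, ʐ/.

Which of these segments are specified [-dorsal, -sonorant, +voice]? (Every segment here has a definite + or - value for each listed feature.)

ð, ʒ, ɖ, β, d, dz, z, ʐ

Eliminate segments failing any feature: /j, ŋ, x, c, w, ɡ/ are [+dorsal]; /f, ts, ʈ, ɸ/ are [-voice]; /l, r/ are [+sonorant]. The remaining /ð, ʒ, ɖ, β, d, dz, z, ʐ/ satisfy [-dorsal], [-sonorant], [+voice].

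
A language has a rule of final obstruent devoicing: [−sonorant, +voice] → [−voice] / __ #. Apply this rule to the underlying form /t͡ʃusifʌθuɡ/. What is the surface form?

[t͡ʃusifʌθuk]

The only segment in the rule's environment that also matches [−sonorant, +voice] is /ɡ/. Applying [−voice] turns the voiced velar stop into /k/ (voiceless velar stop), giving [t͡ʃusifʌθuk].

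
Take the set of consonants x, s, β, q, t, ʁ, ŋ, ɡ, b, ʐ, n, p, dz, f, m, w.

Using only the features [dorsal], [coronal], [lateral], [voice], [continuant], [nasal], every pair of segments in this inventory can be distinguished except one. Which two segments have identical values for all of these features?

ʁ, w

On the given features, /ʁ/ and /w/ have an identical profile: [+dorsal], [-coronal], [-lateral], [+voice], [+continuant], [-nasal]. No other two segments in the inventory coincide on all 6 features. (They do differ in [labial], [round] and [high], which are not among the given features.)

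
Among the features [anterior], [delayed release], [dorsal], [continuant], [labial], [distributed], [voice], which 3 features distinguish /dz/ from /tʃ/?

[voice], [anterior], [distributed]

The two segments share [+delayed release], [−dorsal], [−continuant], [−labial]. The only features from the list on which they differ: /dz/ is [+voice] while /tʃ/ is [−voice]; /dz/ is [+anterior] while /tʃ/ is [−anterior]; /dz/ is [−distributed] while /tʃ/ is [+distributed].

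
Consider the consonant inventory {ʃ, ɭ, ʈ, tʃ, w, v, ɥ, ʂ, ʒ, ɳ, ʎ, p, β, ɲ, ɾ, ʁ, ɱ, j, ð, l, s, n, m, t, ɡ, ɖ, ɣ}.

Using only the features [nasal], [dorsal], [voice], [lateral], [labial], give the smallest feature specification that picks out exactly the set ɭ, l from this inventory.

Every target segment is [+lateral], [-dorsal]; each remaining inventory member fails at least one of these. Each conjunct is needed — [-dorsal] alone would also admit /ʃ, ʈ, tʃ, v, …/; [+lateral] alone would also admit /ʎ/ — and no other single listed feature has exactly this extension, so two is the minimum.

[+lateral, -dorsal]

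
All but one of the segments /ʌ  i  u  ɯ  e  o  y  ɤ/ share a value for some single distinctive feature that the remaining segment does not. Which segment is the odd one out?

ʌ

/ɯ, ɤ, o, i, y, e, u/ are all [+tense], but /ʌ/ (mid back unrounded lax vowel) is [−tense]. No other single segment can be removed to leave a set sharing one feature value that the removed segment lacks, so /ʌ/ is the odd one out.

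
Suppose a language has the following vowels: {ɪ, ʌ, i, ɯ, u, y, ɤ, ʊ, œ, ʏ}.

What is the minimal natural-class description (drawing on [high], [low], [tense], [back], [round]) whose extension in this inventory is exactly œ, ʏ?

[−back, +round, −tense]

/œ, ʏ/ are all [−back], [+round], [−tense], and no other segment in the inventory matches all three values. Dropping any one of them over-generates: [+round, −tense] alone would also admit /ʊ/; [−back, −tense] alone would also admit /ɪ/; [−back, +round] alone would also admit /y/. No other combination of two listed features picks out exactly this set either, so fewer than three features will not do.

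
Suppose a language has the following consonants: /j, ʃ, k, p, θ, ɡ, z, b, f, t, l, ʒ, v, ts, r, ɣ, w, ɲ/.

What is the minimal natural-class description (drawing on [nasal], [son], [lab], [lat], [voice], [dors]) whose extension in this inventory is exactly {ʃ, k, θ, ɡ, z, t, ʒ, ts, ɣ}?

[−son, −lab]

The class [−sonorant], [−labial] has exactly /ʃ, k, θ, ɡ, z, t, ʒ, ts, ɣ/ as its extension in this inventory. No smaller conjunction from the listed features achieves this: [−labial] alone would also admit /j, l, r, ɲ/; [−sonorant] alone would also admit /p, b, f, v/; and checking the remaining single features turns up none with this extension.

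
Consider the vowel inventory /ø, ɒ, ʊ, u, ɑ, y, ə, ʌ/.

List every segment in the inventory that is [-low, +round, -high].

ø

First, the [-low] segments are /ø, ʊ, u, y, ə, ʌ/.
Among these, [+round] gives /ø, ʊ, u, y/.
Among these, [-high] leaves /ø/.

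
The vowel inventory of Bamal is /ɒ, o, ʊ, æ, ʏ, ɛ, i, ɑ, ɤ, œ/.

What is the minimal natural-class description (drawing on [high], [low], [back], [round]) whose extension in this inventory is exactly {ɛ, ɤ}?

[−high, −low, −round]

/ɛ, ɤ/ are all [−high], [−low], [−round], and no other segment in the inventory matches all three values. Dropping any one of them over-generates: [−low, −round] alone would also admit /i/; [−high, −round] alone would also admit /æ, ɑ/; [−high, −low] alone would also admit /o, œ/. No other combination of two listed features picks out exactly this set either, so fewer than three features will not do.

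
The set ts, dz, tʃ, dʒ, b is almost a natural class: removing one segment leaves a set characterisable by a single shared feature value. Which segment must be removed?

b

[delayed release] (equivalently [strident], [labial], [coronal]) groups all but one: /tʃ, dz, dʒ, ts/ share [+delayed release] while /b/ (voiced bilabial stop) alone is [−delayed release]. Removing any other segment would not leave a single-feature class that excludes it.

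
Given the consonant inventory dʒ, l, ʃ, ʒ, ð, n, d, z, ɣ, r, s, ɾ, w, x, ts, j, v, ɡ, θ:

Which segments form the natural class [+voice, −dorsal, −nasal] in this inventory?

dʒ, l, ʒ, ð, d, z, r, ɾ, v

The [+voice] segments are /dʒ, l, ʒ, ð, n, d, z, ɣ, r, ɾ, w, j, v, ɡ/.
Intersecting with [−dorsal] gives /dʒ, l, ʒ, ð, n, d, z, r, ɾ, v/.
Intersecting with [−nasal] leaves /dʒ, l, ʒ, ð, d, z, r, ɾ, v/.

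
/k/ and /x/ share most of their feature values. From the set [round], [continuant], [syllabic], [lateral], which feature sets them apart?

The two segments share [-round], [-syllabic], [-lateral]. The only feature from the list on which they differ: /k/ is [-continuant] while /x/ is [+continuant].

[continuant]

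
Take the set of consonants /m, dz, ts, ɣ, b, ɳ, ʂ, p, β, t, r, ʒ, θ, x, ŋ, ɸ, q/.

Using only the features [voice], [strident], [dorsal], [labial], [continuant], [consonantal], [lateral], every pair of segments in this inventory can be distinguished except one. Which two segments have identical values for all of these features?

b, m

On the given features, /b/ and /m/ have an identical profile: [+voice], [-strident], [-dorsal], [+labial], [-continuant], [+consonantal], [-lateral]. No other two segments in the inventory coincide on all 7 features. (They do differ in [sonorant] and [nasal], which are not among the given features.)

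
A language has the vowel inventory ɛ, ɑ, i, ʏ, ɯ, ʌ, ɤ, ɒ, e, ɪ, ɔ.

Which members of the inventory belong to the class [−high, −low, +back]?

First, the [−high] segments are /ɛ, ɑ, ʌ, ɤ, ɒ, e, ɔ/.
Intersecting with [−low] gives /ɛ, ʌ, ɤ, e, ɔ/.
Of those, [+back] leaves /ʌ, ɤ, ɔ/.

ʌ, ɤ, ɔ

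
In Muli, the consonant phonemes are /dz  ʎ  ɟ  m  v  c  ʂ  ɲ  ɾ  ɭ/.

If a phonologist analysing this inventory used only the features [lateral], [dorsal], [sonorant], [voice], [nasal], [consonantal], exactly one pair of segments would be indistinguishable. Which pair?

v, dz

On the given features, /v/ and /dz/ have an identical profile: [-lateral], [-dorsal], [-sonorant], [+voice], [-nasal], [+consonantal]. No other two segments in the inventory coincide on all 6 features. (They do differ in [continuant], [labial] and [coronal], which are not among the given features.)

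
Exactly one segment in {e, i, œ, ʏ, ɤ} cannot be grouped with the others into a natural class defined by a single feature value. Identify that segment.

The remaining segments after removing /ɤ/ share [−back]; /ɤ/ (mid back unrounded tense vowel) is [+back]. For every other candidate removal, the leftover set fails to share any single feature value that the removed segment lacks.

ɤ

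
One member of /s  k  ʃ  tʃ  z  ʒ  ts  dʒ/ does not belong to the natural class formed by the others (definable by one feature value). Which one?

k

The remaining segments after removing /k/ share [+strident]; /k/ (voiceless velar stop) is [−strident]. For every other candidate removal, the leftover set fails to share any single feature value that the removed segment lacks.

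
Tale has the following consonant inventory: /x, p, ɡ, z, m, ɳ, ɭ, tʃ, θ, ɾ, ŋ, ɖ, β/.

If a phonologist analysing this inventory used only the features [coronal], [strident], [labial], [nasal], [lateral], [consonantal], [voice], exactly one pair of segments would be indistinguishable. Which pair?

ɾ, ɖ

Both /ɾ/ and /ɖ/ are [+coronal], [-strident], [-labial], [-nasal], [-lateral], [+consonantal], [+voice]. Since the list omits [sonorant] and [anterior] — which do distinguish the alveolar tap from the voiced retroflex stop — this pair collapses; all other pairs remain distinct.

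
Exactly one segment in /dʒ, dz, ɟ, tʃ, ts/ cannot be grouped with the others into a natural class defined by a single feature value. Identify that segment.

ɟ

[delayed release] (equivalently [strident], [dorsal]) groups all but one: /ts, dʒ, dz, tʃ/ share [+delayed release] while /ɟ/ (voiced palatal stop) alone is [−delayed release]. Removing any other segment would not leave a single-feature class that excludes it.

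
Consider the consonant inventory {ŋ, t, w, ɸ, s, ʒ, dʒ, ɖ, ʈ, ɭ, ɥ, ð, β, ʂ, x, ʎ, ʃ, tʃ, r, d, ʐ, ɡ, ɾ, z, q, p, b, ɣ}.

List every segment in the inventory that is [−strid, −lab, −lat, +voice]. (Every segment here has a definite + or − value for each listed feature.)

Eliminate segments failing any feature: /t, ʈ, x, q/ are [−voice]; /w, ɸ, ɥ, β, p, b/ are [+labial]; /s, ʒ, dʒ, ʂ, ʃ, tʃ, ʐ, z/ are [+strident]; /ɭ, ʎ/ are [+lateral]. The remaining /ŋ, ɖ, ð, r, d, ɡ, ɾ, ɣ/ satisfy [−strident], [−labial], [−lateral], [+voice].

ŋ, ɖ, ð, r, d, ɡ, ɾ, ɣ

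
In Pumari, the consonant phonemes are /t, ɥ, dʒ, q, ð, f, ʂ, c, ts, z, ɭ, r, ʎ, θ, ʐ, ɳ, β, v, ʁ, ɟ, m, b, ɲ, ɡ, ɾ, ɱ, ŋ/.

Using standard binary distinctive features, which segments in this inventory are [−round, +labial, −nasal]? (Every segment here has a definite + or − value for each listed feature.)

f, β, v, b

Eliminate segments failing any feature: /t, dʒ, q, ð, ʂ, c, ts, z, ɭ, r, ʎ, θ, ʐ, ɳ, ʁ, ɟ, ɲ, ɡ, ɾ, ŋ/ are [−labial]; /ɥ/ is [+round]; /m, ɱ/ are [+nasal]. The remaining /f, β, v, b/ satisfy [−round], [+labial], [−nasal].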